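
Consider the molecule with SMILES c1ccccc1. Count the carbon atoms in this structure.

Atom tally by fragment:
  benzene ring core → C:6 H:6
Element totals:
  C: 6
  H: 6

6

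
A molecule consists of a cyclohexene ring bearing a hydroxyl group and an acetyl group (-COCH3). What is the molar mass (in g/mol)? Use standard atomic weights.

Atom tally by fragment:
  cyclohexene ring core → C:6 H:10
  (− 2 ring H displaced by substituents)
  + OH → O:1 H:1
  + COCH3 → C:2 H:3 O:1
Element totals:
  C: 8
  H: 12
  O: 2
Molecular formula: C8H12O2.
  M = 8(12.011) + 12(1.008) + 2(15.999)
    = 96.088 + 12.096 + 31.998 = 140.182

140.18 g/mol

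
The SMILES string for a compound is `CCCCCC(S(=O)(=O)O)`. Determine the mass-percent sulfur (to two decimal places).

19.29%

Atom tally by fragment:
  CH3 → C:1 H:3
  CH2 → C:1 H:2
  CH2 → C:1 H:2
  CH2 → C:1 H:2
  CH2 → C:1 H:2
  CH2SO3H → C:1 H:3 S:1 O:3
Element totals:
  C: 6
  H: 14
  O: 3
  S: 1
Molecular formula: C6H14O3S.
Molar mass = 166.235 g/mol.
Mass from S: 1 × 32.06 = 32.060 g/mol.
%S = 32.060 / 166.235 × 100 = 19.29%.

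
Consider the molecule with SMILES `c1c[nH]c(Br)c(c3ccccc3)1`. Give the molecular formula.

Atom tally by fragment:
  pyrrole ring core → C:4 H:5 N:1
  (− 2 ring H displaced by substituents)
  + Br → Br:1
  + C6H5 → C:6 H:5
Element totals:
  C: 10
  H: 8
  Br: 1
  N: 1

C10H8BrN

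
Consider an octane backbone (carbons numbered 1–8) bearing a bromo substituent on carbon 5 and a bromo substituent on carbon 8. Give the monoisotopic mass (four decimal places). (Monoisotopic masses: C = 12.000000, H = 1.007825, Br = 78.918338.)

269.9619

Atom tally by fragment:
  CH3 → C:1 H:3
  CH2 → C:1 H:2
  CH2 → C:1 H:2
  CH2 → C:1 H:2
  CH(Br) → C:1 H:1 Br:1
  CH2 → C:1 H:2
  CH2 → C:1 H:2
  CH2Br → C:1 H:2 Br:1
Element totals:
  C: 8
  H: 16
  Br: 2
Molecular formula: C8H16Br2.
  M = 8(12.0) + 16(1.007825) + 2(78.918338)
    = 96.000000 + 16.125200 + 157.836676 = 269.961876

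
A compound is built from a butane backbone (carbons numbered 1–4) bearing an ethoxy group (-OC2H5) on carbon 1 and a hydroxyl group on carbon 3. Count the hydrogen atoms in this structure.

14

Atom tally by fragment:
  C2H5OCH2 → C:3 H:7 O:1
  CH2 → C:1 H:2
  CH(OH) → C:1 H:2 O:1
  CH3 → C:1 H:3
Element totals:
  C: 6
  H: 14
  O: 2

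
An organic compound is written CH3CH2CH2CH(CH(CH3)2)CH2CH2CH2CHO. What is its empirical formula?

Atom tally by fragment:
  CH3 → C:1 H:3
  CH2 → C:1 H:2
  CH2 → C:1 H:2
  CH(CH(CH3)2) → C:4 H:8
  CH2 → C:1 H:2
  CH2 → C:1 H:2
  CH2CHO → C:2 H:3 O:1
Element totals:
  C: 11
  H: 22
  O: 1
Molecular formula: C11H22O.
gcd of subscripts (11, 22, 1) = 1, so the empirical formula equals the molecular formula.

C11H22O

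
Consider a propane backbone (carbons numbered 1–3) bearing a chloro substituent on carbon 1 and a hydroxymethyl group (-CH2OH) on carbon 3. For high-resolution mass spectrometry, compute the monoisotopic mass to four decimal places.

108.0342

Atom tally by fragment:
  ClCH2 → C:1 H:2 Cl:1
  CH2 → C:1 H:2
  CH2CH2OH → C:2 H:5 O:1
Element totals:
  C: 4
  H: 9
  Cl: 1
  O: 1
Molecular formula: C4H9ClO.
  M = 4(12.0) + 9(1.007825) + 34.968853 + 15.994915
    = 48.000000 + 9.070425 + 34.968853 + 15.994915 = 108.034193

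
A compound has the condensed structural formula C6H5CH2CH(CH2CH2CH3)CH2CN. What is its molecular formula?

Atom tally by fragment:
  C6H5CH2 → C:7 H:7
  CH(CH2CH2CH3) → C:4 H:8
  CH2CN → C:2 H:2 N:1
Element totals:
  C: 13
  H: 17
  N: 1

C13H17N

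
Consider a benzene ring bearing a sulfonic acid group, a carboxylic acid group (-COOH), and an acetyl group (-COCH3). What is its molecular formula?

C9H8O6S

Atom tally by fragment:
  benzene ring core → C:6 H:6
  (− 3 ring H displaced by substituents)
  + SO3H → S:1 O:3 H:1
  + COOH → C:1 H:1 O:2
  + COCH3 → C:2 H:3 O:1
Element totals:
  C: 9
  H: 8
  O: 6
  S: 1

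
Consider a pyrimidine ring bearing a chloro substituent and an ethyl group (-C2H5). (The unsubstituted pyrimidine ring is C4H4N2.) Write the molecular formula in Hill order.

C6H7ClN2

Atom tally by fragment:
  pyrimidine ring core → C:4 H:4 N:2
  (− 2 ring H displaced by substituents)
  + Cl → Cl:1
  + C2H5 → C:2 H:5
Element totals:
  C: 6
  H: 7
  Cl: 1
  N: 2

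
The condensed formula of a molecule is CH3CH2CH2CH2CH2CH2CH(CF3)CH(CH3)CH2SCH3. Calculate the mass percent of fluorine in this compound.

Atom tally by fragment:
  CH3 → C:1 H:3
  CH2 → C:1 H:2
  CH2 → C:1 H:2
  CH2 → C:1 H:2
  CH2 → C:1 H:2
  CH2 → C:1 H:2
  CH(CF3) → C:2 H:1 F:3
  CH(CH3) → C:2 H:4
  CH2SCH3 → C:2 H:5 S:1
Element totals:
  C: 12
  H: 23
  F: 3
  S: 1
Molecular formula: C12H23F3S.
Molar mass = 256.370 g/mol.
Mass from F: 3 × 18.998 = 56.994 g/mol.
%F = 56.994 / 256.370 × 100 = 22.23%.

22.23%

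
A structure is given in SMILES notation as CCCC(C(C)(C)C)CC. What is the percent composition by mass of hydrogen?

Atom tally by fragment:
  CH3 → C:1 H:3
  CH2 → C:1 H:2
  CH2 → C:1 H:2
  CH(C(CH3)3) → C:5 H:10
  CH2 → C:1 H:2
  CH3 → C:1 H:3
Element totals:
  C: 10
  H: 22
Molecular formula: C10H22.
Molar mass = 142.286 g/mol.
Mass from H: 22 × 1.008 = 22.176 g/mol.
%H = 22.176 / 142.286 × 100 = 15.59%.

15.59%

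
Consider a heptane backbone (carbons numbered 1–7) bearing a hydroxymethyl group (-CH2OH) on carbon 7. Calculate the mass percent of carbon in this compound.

Atom tally by fragment:
  CH3 → C:1 H:3
  CH2 → C:1 H:2
  CH2 → C:1 H:2
  CH2 → C:1 H:2
  CH2 → C:1 H:2
  CH2 → C:1 H:2
  CH2CH2OH → C:2 H:5 O:1
Element totals:
  C: 8
  H: 18
  O: 1
Molecular formula: C8H18O.
Molar mass = 130.231 g/mol.
Mass from C: 8 × 12.011 = 96.088 g/mol.
%C = 96.088 / 130.231 × 100 = 73.78%.

73.78%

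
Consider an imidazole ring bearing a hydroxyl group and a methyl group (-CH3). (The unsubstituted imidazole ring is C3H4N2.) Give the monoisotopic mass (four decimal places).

98.0480

Atom tally by fragment:
  imidazole ring core → C:3 H:4 N:2
  (− 2 ring H displaced by substituents)
  + OH → O:1 H:1
  + CH3 → C:1 H:3
Element totals:
  C: 4
  H: 6
  N: 2
  O: 1
Molecular formula: C4H6N2O.
  M = 4(12.0) + 6(1.007825) + 2(14.003074) + 15.994915
    = 48.000000 + 6.046950 + 28.006148 + 15.994915 = 98.048013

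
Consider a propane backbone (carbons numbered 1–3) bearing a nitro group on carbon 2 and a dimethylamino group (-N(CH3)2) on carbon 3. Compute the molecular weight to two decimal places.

Atom tally by fragment:
  CH3 → C:1 H:3
  CH(NO2) → C:1 H:1 N:1 O:2
  CH2N(CH3)2 → C:3 H:8 N:1
Element totals:
  C: 5
  H: 12
  N: 2
  O: 2
Molecular formula: C5H12N2O2.
  M = 5(12.011) + 12(1.008) + 2(14.007) + 2(15.999)
    = 60.055 + 12.096 + 28.014 + 31.998 = 132.163

132.16 g/mol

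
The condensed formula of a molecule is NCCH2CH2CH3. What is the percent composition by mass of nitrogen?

Atom tally by fragment:
  NCCH2 → C:2 H:2 N:1
  CH2 → C:1 H:2
  CH3 → C:1 H:3
Element totals:
  C: 4
  H: 7
  N: 1
Molecular formula: C4H7N.
Molar mass = 69.107 g/mol.
Mass from N: 1 × 14.007 = 14.007 g/mol.
%N = 14.007 / 69.107 × 100 = 20.27%.

20.27%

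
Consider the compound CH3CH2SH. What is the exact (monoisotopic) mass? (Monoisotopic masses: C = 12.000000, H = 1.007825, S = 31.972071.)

62.0190

Element totals:
  C: 2
  H: 6
  S: 1
Molecular formula: C2H6S.
  M = 2(12.0) + 6(1.007825) + 31.972071
    = 24.000000 + 6.046950 + 31.972071 = 62.019021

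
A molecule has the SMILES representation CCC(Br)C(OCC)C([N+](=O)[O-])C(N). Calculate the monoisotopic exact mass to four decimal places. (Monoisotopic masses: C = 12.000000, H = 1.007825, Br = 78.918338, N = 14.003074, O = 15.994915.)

268.0423

Atom tally by fragment:
  CH3 → C:1 H:3
  CH2 → C:1 H:2
  CH(Br) → C:1 H:1 Br:1
  CH(OC2H5) → C:3 H:6 O:1
  CH(NO2) → C:1 H:1 N:1 O:2
  CH2NH2 → C:1 H:4 N:1
Element totals:
  C: 8
  H: 17
  Br: 1
  N: 2
  O: 3
Molecular formula: C8H17BrN2O3.
  M = 8(12.0) + 17(1.007825) + 78.918338 + 2(14.003074) + 3(15.994915)
    = 96.000000 + 17.133025 + 78.918338 + 28.006148 + 47.984745 = 268.042256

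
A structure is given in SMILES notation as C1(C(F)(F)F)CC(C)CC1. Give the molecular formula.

Atom tally by fragment:
  cyclopentane ring core → C:5 H:10
  (− 2 ring H displaced by substituents)
  + CF3 → C:1 F:3
  + CH3 → C:1 H:3
Element totals:
  C: 7
  H: 11
  F: 3

C7H11F3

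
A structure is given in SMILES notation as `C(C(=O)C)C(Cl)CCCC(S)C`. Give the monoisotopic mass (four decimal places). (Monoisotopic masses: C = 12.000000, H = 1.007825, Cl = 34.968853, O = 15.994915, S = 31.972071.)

208.0689

Atom tally by fragment:
  CH3COCH2 → C:3 H:5 O:1
  CH(Cl) → C:1 H:1 Cl:1
  CH2 → C:1 H:2
  CH2 → C:1 H:2
  CH2 → C:1 H:2
  CH(SH) → C:1 H:2 S:1
  CH3 → C:1 H:3
Element totals:
  C: 9
  H: 17
  Cl: 1
  O: 1
  S: 1
Molecular formula: C9H17ClOS.
  M = 9(12.0) + 17(1.007825) + 34.968853 + 15.994915 + 31.972071
    = 108.000000 + 17.133025 + 34.968853 + 15.994915 + 31.972071 = 208.068864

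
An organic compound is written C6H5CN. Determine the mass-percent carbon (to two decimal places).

Atom tally by fragment:
  benzene ring core → C:6 H:6
  (− 1 ring H displaced by substituents)
  + CN → C:1 N:1
Element totals:
  C: 7
  H: 5
  N: 1
Molecular formula: C7H5N.
Molar mass = 103.124 g/mol.
Mass from C: 7 × 12.011 = 84.077 g/mol.
%C = 84.077 / 103.124 × 100 = 81.53%.

81.53%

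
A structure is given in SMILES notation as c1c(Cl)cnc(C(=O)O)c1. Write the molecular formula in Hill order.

Atom tally by fragment:
  pyridine ring core → C:5 H:5 N:1
  (− 2 ring H displaced by substituents)
  + Cl → Cl:1
  + COOH → C:1 H:1 O:2
Element totals:
  C: 6
  H: 4
  Cl: 1
  N: 1
  O: 2

C6H4ClNO2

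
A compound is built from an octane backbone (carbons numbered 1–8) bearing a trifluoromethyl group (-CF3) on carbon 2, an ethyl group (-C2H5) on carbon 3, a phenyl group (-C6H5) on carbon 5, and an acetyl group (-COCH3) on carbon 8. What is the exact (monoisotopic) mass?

Atom tally by fragment:
  CH3 → C:1 H:3
  CH(CF3) → C:2 H:1 F:3
  CH(C2H5) → C:3 H:6
  CH2 → C:1 H:2
  CH(C6H5) → C:7 H:6
  CH2 → C:1 H:2
  CH2 → C:1 H:2
  CH2COCH3 → C:3 H:5 O:1
Element totals:
  C: 19
  H: 27
  F: 3
  O: 1
Molecular formula: C19H27F3O.
  M = 19(12.0) + 27(1.007825) + 3(18.998403) + 15.994915
    = 228.000000 + 27.211275 + 56.995209 + 15.994915 = 328.201399

328.2014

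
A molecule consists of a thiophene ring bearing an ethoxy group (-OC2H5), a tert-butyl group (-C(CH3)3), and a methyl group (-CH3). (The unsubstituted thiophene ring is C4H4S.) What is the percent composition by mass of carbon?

Atom tally by fragment:
  thiophene ring core → C:4 H:4 S:1
  (− 3 ring H displaced by substituents)
  + OC2H5 → C:2 H:5 O:1
  + C(CH3)3 → C:4 H:9
  + CH3 → C:1 H:3
Element totals:
  C: 11
  H: 18
  O: 1
  S: 1
Molecular formula: C11H18OS.
Molar mass = 198.324 g/mol.
Mass from C: 11 × 12.011 = 132.121 g/mol.
%C = 132.121 / 198.324 × 100 = 66.62%.

66.62%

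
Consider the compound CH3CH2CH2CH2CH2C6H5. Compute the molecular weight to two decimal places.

148.25 g/mol

Element totals:
  C: 11
  H: 16
Molecular formula: C11H16.
  M = 11(12.011) + 16(1.008)
    = 132.121 + 16.128 = 148.249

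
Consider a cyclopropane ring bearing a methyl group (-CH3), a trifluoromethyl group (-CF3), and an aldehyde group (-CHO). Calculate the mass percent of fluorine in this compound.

37.47%

Atom tally by fragment:
  cyclopropane ring core → C:3 H:6
  (− 3 ring H displaced by substituents)
  + CH3 → C:1 H:3
  + CF3 → C:1 F:3
  + CHO → C:1 H:1 O:1
Element totals:
  C: 6
  H: 7
  F: 3
  O: 1
Molecular formula: C6H7F3O.
Molar mass = 152.115 g/mol.
Mass from F: 3 × 18.998 = 56.994 g/mol.
%F = 56.994 / 152.115 × 100 = 37.47%.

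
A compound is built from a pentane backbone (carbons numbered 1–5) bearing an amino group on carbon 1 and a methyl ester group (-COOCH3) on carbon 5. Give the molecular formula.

Atom tally by fragment:
  H2NCH2 → C:1 H:4 N:1
  CH2 → C:1 H:2
  CH2 → C:1 H:2
  CH2 → C:1 H:2
  CH2COOCH3 → C:3 H:5 O:2
Element totals:
  C: 7
  H: 15
  N: 1
  O: 2

C7H15NO2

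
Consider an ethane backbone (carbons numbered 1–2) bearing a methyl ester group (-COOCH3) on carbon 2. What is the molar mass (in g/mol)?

88.11 g/mol

Atom tally by fragment:
  CH3 → C:1 H:3
  CH2COOCH3 → C:3 H:5 O:2
Element totals:
  C: 4
  H: 8
  O: 2
Molecular formula: C4H8O2.
  M = 4(12.011) + 8(1.008) + 2(15.999)
    = 48.044 + 8.064 + 31.998 = 88.106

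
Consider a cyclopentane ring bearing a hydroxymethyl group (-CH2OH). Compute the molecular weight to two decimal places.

100.16 g/mol

Atom tally by fragment:
  cyclopentane ring core → C:5 H:10
  (− 1 ring H displaced by substituents)
  + CH2OH → C:1 H:3 O:1
Element totals:
  C: 6
  H: 12
  O: 1
Molecular formula: C6H12O.
  M = 6(12.011) + 12(1.008) + 15.999
    = 72.066 + 12.096 + 15.999 = 100.161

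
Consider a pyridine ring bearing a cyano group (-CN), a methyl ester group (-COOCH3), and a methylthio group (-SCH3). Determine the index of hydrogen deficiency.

Atom tally by fragment:
  pyridine ring core → C:5 H:5 N:1
  (− 3 ring H displaced by substituents)
  + CN → C:1 N:1
  + COOCH3 → C:2 H:3 O:2
  + SCH3 → C:1 H:3 S:1
Element totals:
  C: 9
  H: 8
  N: 2
  O: 2
  S: 1
Molecular formula: C9H8N2O2S.
DoU = (2C + 2 + N − H − X) / 2 = (2·9 + 2 + 2 − 8 − 0) / 2 = 7.

7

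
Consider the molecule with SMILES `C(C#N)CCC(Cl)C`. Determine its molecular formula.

C6H10ClN

Atom tally by fragment:
  NCCH2 → C:2 H:2 N:1
  CH2 → C:1 H:2
  CH2 → C:1 H:2
  CH(Cl) → C:1 H:1 Cl:1
  CH3 → C:1 H:3
Element totals:
  C: 6
  H: 10
  Cl: 1
  N: 1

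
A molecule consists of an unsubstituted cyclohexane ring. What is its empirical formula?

CH2

Atom tally by fragment:
  cyclohexane ring core → C:6 H:12
Element totals:
  C: 6
  H: 12
Molecular formula: C6H12.
gcd of subscripts = 6; dividing each by 6:
  C: 6/6 = 1
  H: 12/6 = 2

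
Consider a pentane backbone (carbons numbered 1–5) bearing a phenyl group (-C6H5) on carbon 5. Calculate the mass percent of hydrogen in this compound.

10.88%

Atom tally by fragment:
  CH3 → C:1 H:3
  CH2 → C:1 H:2
  CH2 → C:1 H:2
  CH2 → C:1 H:2
  CH2C6H5 → C:7 H:7
Element totals:
  C: 11
  H: 16
Molecular formula: C11H16.
Molar mass = 148.249 g/mol.
Mass from H: 16 × 1.008 = 16.128 g/mol.
%H = 16.128 / 148.249 × 100 = 10.88%.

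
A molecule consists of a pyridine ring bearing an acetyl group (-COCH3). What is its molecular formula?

C7H7NO

Atom tally by fragment:
  pyridine ring core → C:5 H:5 N:1
  (− 1 ring H displaced by substituents)
  + COCH3 → C:2 H:3 O:1
Element totals:
  C: 7
  H: 7
  N: 1
  O: 1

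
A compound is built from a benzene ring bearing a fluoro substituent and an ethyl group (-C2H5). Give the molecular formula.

C8H9F

Atom tally by fragment:
  benzene ring core → C:6 H:6
  (− 2 ring H displaced by substituents)
  + F → F:1
  + C2H5 → C:2 H:5
Element totals:
  C: 8
  H: 9
  F: 1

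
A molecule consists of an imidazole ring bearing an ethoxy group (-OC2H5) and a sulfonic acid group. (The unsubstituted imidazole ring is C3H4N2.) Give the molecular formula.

Atom tally by fragment:
  imidazole ring core → C:3 H:4 N:2
  (− 2 ring H displaced by substituents)
  + OC2H5 → C:2 H:5 O:1
  + SO3H → S:1 O:3 H:1
Element totals:
  C: 5
  H: 8
  N: 2
  O: 4
  S: 1

C5H8N2O4S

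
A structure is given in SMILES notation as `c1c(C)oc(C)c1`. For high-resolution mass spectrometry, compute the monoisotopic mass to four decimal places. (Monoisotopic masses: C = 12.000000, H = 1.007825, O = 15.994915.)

Atom tally by fragment:
  furan ring core → C:4 H:4 O:1
  (− 2 ring H displaced by substituents)
  + CH3 → C:1 H:3
  + CH3 → C:1 H:3
Element totals:
  C: 6
  H: 8
  O: 1
Molecular formula: C6H8O.
  M = 6(12.0) + 8(1.007825) + 15.994915
    = 72.000000 + 8.062600 + 15.994915 = 96.057515

96.0575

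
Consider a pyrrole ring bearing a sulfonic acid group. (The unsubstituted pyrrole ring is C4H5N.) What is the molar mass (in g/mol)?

Atom tally by fragment:
  pyrrole ring core → C:4 H:5 N:1
  (− 1 ring H displaced by substituents)
  + SO3H → S:1 O:3 H:1
Element totals:
  C: 4
  H: 5
  N: 1
  O: 3
  S: 1
Molecular formula: C4H5NO3S.
  M = 4(12.011) + 5(1.008) + 14.007 + 3(15.999) + 32.06
    = 48.044 + 5.040 + 14.007 + 47.997 + 32.060 = 147.148

147.15 g/mol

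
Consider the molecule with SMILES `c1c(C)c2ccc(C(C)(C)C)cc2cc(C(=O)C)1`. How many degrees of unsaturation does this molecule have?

8

Atom tally by fragment:
  naphthalene ring system core → C:10 H:8
  (− 3 ring H displaced by substituents)
  + CH3 → C:1 H:3
  + C(CH3)3 → C:4 H:9
  + COCH3 → C:2 H:3 O:1
Element totals:
  C: 17
  H: 20
  O: 1
Molecular formula: C17H20O.
DoU = (2C + 2 + N − H − X) / 2 = (2·17 + 2 + 0 − 20 − 0) / 2 = 8.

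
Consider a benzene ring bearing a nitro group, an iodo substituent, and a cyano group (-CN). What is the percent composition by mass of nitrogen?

Atom tally by fragment:
  benzene ring core → C:6 H:6
  (− 3 ring H displaced by substituents)
  + NO2 → N:1 O:2
  + I → I:1
  + CN → C:1 N:1
Element totals:
  C: 7
  H: 3
  I: 1
  N: 2
  O: 2
Molecular formula: C7H3IN2O2.
Molar mass = 274.017 g/mol.
Mass from N: 2 × 14.007 = 28.014 g/mol.
%N = 28.014 / 274.017 × 100 = 10.22%.

10.22%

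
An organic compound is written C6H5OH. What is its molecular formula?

C6H6O

Element totals:
  C: 6
  H: 6
  O: 1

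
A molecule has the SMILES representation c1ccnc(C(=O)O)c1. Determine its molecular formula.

C6H5NO2

Atom tally by fragment:
  pyridine ring core → C:5 H:5 N:1
  (− 1 ring H displaced by substituents)
  + COOH → C:1 H:1 O:2
Element totals:
  C: 6
  H: 5
  N: 1
  O: 2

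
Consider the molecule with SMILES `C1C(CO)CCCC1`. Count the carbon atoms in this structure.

7

Atom tally by fragment:
  cyclohexane ring core → C:6 H:12
  (− 1 ring H displaced by substituents)
  + CH2OH → C:1 H:3 O:1
Element totals:
  C: 7
  H: 14
  O: 1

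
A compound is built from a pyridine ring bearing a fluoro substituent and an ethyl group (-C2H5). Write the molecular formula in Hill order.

Atom tally by fragment:
  pyridine ring core → C:5 H:5 N:1
  (− 2 ring H displaced by substituents)
  + F → F:1
  + C2H5 → C:2 H:5
Element totals:
  C: 7
  H: 8
  F: 1
  N: 1

C7H8FN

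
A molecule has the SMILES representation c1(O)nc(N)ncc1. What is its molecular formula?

Atom tally by fragment:
  pyrimidine ring core → C:4 H:4 N:2
  (− 2 ring H displaced by substituents)
  + OH → O:1 H:1
  + NH2 → N:1 H:2
Element totals:
  C: 4
  H: 5
  N: 3
  O: 1

C4H5N3O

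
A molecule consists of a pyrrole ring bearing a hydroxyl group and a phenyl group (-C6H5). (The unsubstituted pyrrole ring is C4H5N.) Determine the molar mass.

159.19 g/mol

Atom tally by fragment:
  pyrrole ring core → C:4 H:5 N:1
  (− 2 ring H displaced by substituents)
  + OH → O:1 H:1
  + C6H5 → C:6 H:5
Element totals:
  C: 10
  H: 9
  N: 1
  O: 1
Molecular formula: C10H9NO.
  M = 10(12.011) + 9(1.008) + 14.007 + 15.999
    = 120.110 + 9.072 + 14.007 + 15.999 = 159.188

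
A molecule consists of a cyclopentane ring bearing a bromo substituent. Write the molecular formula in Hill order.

C5H9Br

Atom tally by fragment:
  cyclopentane ring core → C:5 H:10
  (− 1 ring H displaced by substituents)
  + Br → Br:1
Element totals:
  C: 5
  H: 9
  Br: 1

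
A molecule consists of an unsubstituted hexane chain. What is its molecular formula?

C6H14

Atom tally by fragment:
  CH3 → C:1 H:3
  CH2 → C:1 H:2
  CH2 → C:1 H:2
  CH2 → C:1 H:2
  CH2 → C:1 H:2
  CH3 → C:1 H:3
Element totals:
  C: 6
  H: 14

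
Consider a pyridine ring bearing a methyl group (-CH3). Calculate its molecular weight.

93.13 g/mol

Atom tally by fragment:
  pyridine ring core → C:5 H:5 N:1
  (− 1 ring H displaced by substituents)
  + CH3 → C:1 H:3
Element totals:
  C: 6
  H: 7
  N: 1
Molecular formula: C6H7N.
  M = 6(12.011) + 7(1.008) + 14.007
    = 72.066 + 7.056 + 14.007 = 93.129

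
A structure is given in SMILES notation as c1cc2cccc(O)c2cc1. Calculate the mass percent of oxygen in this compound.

11.10%

Atom tally by fragment:
  naphthalene ring system core → C:10 H:8
  (− 1 ring H displaced by substituents)
  + OH → O:1 H:1
Element totals:
  C: 10
  H: 8
  O: 1
Molecular formula: C10H8O.
Molar mass = 144.173 g/mol.
Mass from O: 1 × 15.999 = 15.999 g/mol.
%O = 15.999 / 144.173 × 100 = 11.10%.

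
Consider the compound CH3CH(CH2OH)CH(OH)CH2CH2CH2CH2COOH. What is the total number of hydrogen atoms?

Atom tally by fragment:
  CH3 → C:1 H:3
  CH(CH2OH) → C:2 H:4 O:1
  CH(OH) → C:1 H:2 O:1
  CH2 → C:1 H:2
  CH2 → C:1 H:2
  CH2 → C:1 H:2
  CH2COOH → C:2 H:3 O:2
Element totals:
  C: 9
  H: 18
  O: 4

18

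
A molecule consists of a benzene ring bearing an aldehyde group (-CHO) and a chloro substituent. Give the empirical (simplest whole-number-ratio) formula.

Atom tally by fragment:
  benzene ring core → C:6 H:6
  (− 2 ring H displaced by substituents)
  + CHO → C:1 H:1 O:1
  + Cl → Cl:1
Element totals:
  C: 7
  H: 5
  Cl: 1
  O: 1
Molecular formula: C7H5ClO.
gcd of subscripts (7, 1, 5, 1) = 1, so the empirical formula equals the molecular formula.

C7H5ClO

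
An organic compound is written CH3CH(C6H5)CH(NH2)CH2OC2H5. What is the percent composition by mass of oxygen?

Element totals:
  C: 12
  H: 19
  N: 1
  O: 1
Molecular formula: C12H19NO.
Molar mass = 193.290 g/mol.
Mass from O: 1 × 15.999 = 15.999 g/mol.
%O = 15.999 / 193.290 × 100 = 8.28%.

8.28%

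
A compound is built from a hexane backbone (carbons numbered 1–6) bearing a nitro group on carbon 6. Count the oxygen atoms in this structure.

Atom tally by fragment:
  CH3 → C:1 H:3
  CH2 → C:1 H:2
  CH2 → C:1 H:2
  CH2 → C:1 H:2
  CH2 → C:1 H:2
  CH2NO2 → C:1 H:2 N:1 O:2
Element totals:
  C: 6
  H: 13
  N: 1
  O: 2

2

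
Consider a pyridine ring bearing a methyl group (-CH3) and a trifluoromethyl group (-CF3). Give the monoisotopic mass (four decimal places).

Atom tally by fragment:
  pyridine ring core → C:5 H:5 N:1
  (− 2 ring H displaced by substituents)
  + CH3 → C:1 H:3
  + CF3 → C:1 F:3
Element totals:
  C: 7
  H: 6
  F: 3
  N: 1
Molecular formula: C7H6F3N.
  M = 7(12.0) + 6(1.007825) + 3(18.998403) + 14.003074
    = 84.000000 + 6.046950 + 56.995209 + 14.003074 = 161.045233

161.0452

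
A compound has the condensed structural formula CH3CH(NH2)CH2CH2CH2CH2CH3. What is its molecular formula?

C7H17N

Atom tally by fragment:
  CH3 → C:1 H:3
  CH(NH2) → C:1 H:3 N:1
  CH2 → C:1 H:2
  CH2 → C:1 H:2
  CH2 → C:1 H:2
  CH2 → C:1 H:2
  CH3 → C:1 H:3
Element totals:
  C: 7
  H: 17
  N: 1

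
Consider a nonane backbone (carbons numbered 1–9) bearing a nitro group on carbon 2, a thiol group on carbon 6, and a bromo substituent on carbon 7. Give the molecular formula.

Atom tally by fragment:
  CH3 → C:1 H:3
  CH(NO2) → C:1 H:1 N:1 O:2
  CH2 → C:1 H:2
  CH2 → C:1 H:2
  CH2 → C:1 H:2
  CH(SH) → C:1 H:2 S:1
  CH(Br) → C:1 H:1 Br:1
  CH2 → C:1 H:2
  CH3 → C:1 H:3
Element totals:
  C: 9
  H: 18
  Br: 1
  N: 1
  O: 2
  S: 1

C9H18BrNO2S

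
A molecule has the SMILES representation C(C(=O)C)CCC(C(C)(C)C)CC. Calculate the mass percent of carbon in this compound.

Atom tally by fragment:
  CH3COCH2 → C:3 H:5 O:1
  CH2 → C:1 H:2
  CH2 → C:1 H:2
  CH(C(CH3)3) → C:5 H:10
  CH2 → C:1 H:2
  CH3 → C:1 H:3
Element totals:
  C: 12
  H: 24
  O: 1
Molecular formula: C12H24O.
Molar mass = 184.323 g/mol.
Mass from C: 12 × 12.011 = 144.132 g/mol.
%C = 144.132 / 184.323 × 100 = 78.20%.

78.20%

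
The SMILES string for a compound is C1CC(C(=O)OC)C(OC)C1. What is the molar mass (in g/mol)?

Atom tally by fragment:
  cyclopentane ring core → C:5 H:10
  (− 2 ring H displaced by substituents)
  + COOCH3 → C:2 H:3 O:2
  + OCH3 → C:1 H:3 O:1
Element totals:
  C: 8
  H: 14
  O: 3
Molecular formula: C8H14O3.
  M = 8(12.011) + 14(1.008) + 3(15.999)
    = 96.088 + 14.112 + 47.997 = 158.197

158.20 g/mol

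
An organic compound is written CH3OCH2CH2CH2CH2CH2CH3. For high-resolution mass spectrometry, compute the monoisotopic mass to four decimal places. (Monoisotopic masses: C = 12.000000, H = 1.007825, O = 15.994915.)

Atom tally by fragment:
  CH3OCH2 → C:2 H:5 O:1
  CH2 → C:1 H:2
  CH2 → C:1 H:2
  CH2 → C:1 H:2
  CH2 → C:1 H:2
  CH3 → C:1 H:3
Element totals:
  C: 7
  H: 16
  O: 1
Molecular formula: C7H16O.
  M = 7(12.0) + 16(1.007825) + 15.994915
    = 84.000000 + 16.125200 + 15.994915 = 116.120115

116.1201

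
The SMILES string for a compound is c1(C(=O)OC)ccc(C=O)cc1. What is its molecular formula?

Atom tally by fragment:
  benzene ring core → C:6 H:6
  (− 2 ring H displaced by substituents)
  + COOCH3 → C:2 H:3 O:2
  + CHO → C:1 H:1 O:1
Element totals:
  C: 9
  H: 8
  O: 3

C9H8O3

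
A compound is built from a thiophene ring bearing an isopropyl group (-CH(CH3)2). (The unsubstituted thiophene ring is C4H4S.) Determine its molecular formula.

Atom tally by fragment:
  thiophene ring core → C:4 H:4 S:1
  (− 1 ring H displaced by substituents)
  + CH(CH3)2 → C:3 H:7
Element totals:
  C: 7
  H: 10
  S: 1

C7H10S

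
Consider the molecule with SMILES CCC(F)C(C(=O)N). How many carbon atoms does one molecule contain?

Atom tally by fragment:
  CH3 → C:1 H:3
  CH2 → C:1 H:2
  CH(F) → C:1 H:1 F:1
  CH2CONH2 → C:2 H:4 O:1 N:1
Element totals:
  C: 5
  H: 10
  F: 1
  N: 1
  O: 1

5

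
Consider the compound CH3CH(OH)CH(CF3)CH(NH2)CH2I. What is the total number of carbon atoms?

Element totals:
  C: 6
  H: 11
  F: 3
  I: 1
  N: 1
  O: 1

6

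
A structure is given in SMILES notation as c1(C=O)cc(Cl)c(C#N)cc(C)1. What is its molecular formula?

C9H6ClNO

Atom tally by fragment:
  benzene ring core → C:6 H:6
  (− 4 ring H displaced by substituents)
  + CHO → C:1 H:1 O:1
  + Cl → Cl:1
  + CN → C:1 N:1
  + CH3 → C:1 H:3
Element totals:
  C: 9
  H: 6
  Cl: 1
  N: 1
  O: 1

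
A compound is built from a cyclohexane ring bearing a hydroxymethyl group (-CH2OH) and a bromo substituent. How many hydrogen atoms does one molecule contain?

Atom tally by fragment:
  cyclohexane ring core → C:6 H:12
  (− 2 ring H displaced by substituents)
  + CH2OH → C:1 H:3 O:1
  + Br → Br:1
Element totals:
  C: 7
  H: 13
  Br: 1
  O: 1

13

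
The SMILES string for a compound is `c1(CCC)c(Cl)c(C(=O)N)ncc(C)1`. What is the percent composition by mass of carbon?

Atom tally by fragment:
  pyridine ring core → C:5 H:5 N:1
  (− 4 ring H displaced by substituents)
  + CH2CH2CH3 → C:3 H:7
  + Cl → Cl:1
  + CONH2 → C:1 H:2 O:1 N:1
  + CH3 → C:1 H:3
Element totals:
  C: 10
  H: 13
  Cl: 1
  N: 2
  O: 1
Molecular formula: C10H13ClN2O.
Molar mass = 212.677 g/mol.
Mass from C: 10 × 12.011 = 120.110 g/mol.
%C = 120.110 / 212.677 × 100 = 56.48%.

56.48%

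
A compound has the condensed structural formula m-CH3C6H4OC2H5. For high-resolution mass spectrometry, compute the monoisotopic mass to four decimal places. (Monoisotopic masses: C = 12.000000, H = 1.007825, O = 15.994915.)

Atom tally by fragment:
  benzene ring core → C:6 H:6
  (− 2 ring H displaced by substituents)
  + CH3 → C:1 H:3
  + OC2H5 → C:2 H:5 O:1
Element totals:
  C: 9
  H: 12
  O: 1
Molecular formula: C9H12O.
  M = 9(12.0) + 12(1.007825) + 15.994915
    = 108.000000 + 12.093900 + 15.994915 = 136.088815

136.0888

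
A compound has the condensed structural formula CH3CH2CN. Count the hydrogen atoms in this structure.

5

Atom tally by fragment:
  CH3 → C:1 H:3
  CH2CN → C:2 H:2 N:1
Element totals:
  C: 3
  H: 5
  N: 1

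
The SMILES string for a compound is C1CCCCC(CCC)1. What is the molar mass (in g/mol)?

Atom tally by fragment:
  cyclohexane ring core → C:6 H:12
  (− 1 ring H displaced by substituents)
  + CH2CH2CH3 → C:3 H:7
Element totals:
  C: 9
  H: 18
Molecular formula: C9H18.
  M = 9(12.011) + 18(1.008)
    = 108.099 + 18.144 = 126.243

126.24 g/mol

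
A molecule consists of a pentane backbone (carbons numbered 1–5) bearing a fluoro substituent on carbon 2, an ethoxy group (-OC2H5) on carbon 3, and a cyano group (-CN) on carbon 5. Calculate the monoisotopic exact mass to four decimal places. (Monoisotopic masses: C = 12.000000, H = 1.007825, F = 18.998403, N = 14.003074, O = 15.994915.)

159.1059

Atom tally by fragment:
  CH3 → C:1 H:3
  CH(F) → C:1 H:1 F:1
  CH(OC2H5) → C:3 H:6 O:1
  CH2 → C:1 H:2
  CH2CN → C:2 H:2 N:1
Element totals:
  C: 8
  H: 14
  F: 1
  N: 1
  O: 1
Molecular formula: C8H14FNO.
  M = 8(12.0) + 14(1.007825) + 18.998403 + 14.003074 + 15.994915
    = 96.000000 + 14.109550 + 18.998403 + 14.003074 + 15.994915 = 159.105942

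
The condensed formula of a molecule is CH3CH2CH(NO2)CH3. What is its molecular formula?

Atom tally by fragment:
  CH3 → C:1 H:3
  CH2 → C:1 H:2
  CH(NO2) → C:1 H:1 N:1 O:2
  CH3 → C:1 H:3
Element totals:
  C: 4
  H: 9
  N: 1
  O: 2

C4H9NO2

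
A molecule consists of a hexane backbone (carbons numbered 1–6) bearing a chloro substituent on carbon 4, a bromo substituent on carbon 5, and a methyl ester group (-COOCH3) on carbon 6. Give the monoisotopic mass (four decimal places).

255.9866

Atom tally by fragment:
  CH3 → C:1 H:3
  CH2 → C:1 H:2
  CH2 → C:1 H:2
  CH(Cl) → C:1 H:1 Cl:1
  CH(Br) → C:1 H:1 Br:1
  CH2COOCH3 → C:3 H:5 O:2
Element totals:
  C: 8
  H: 14
  Br: 1
  Cl: 1
  O: 2
Molecular formula: C8H14BrClO2.
  M = 8(12.0) + 14(1.007825) + 78.918338 + 34.968853 + 2(15.994915)
    = 96.000000 + 14.109550 + 78.918338 + 34.968853 + 31.989830 = 255.986571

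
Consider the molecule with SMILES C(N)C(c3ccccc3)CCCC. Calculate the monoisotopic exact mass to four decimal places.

177.1517

Atom tally by fragment:
  H2NCH2 → C:1 H:4 N:1
  CH(C6H5) → C:7 H:6
  CH2 → C:1 H:2
  CH2 → C:1 H:2
  CH2 → C:1 H:2
  CH3 → C:1 H:3
Element totals:
  C: 12
  H: 19
  N: 1
Molecular formula: C12H19N.
  M = 12(12.0) + 19(1.007825) + 14.003074
    = 144.000000 + 19.148675 + 14.003074 = 177.151749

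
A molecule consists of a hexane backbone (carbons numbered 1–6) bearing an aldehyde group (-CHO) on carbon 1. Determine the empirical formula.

C7H14O

Atom tally by fragment:
  OHCCH2 → C:2 H:3 O:1
  CH2 → C:1 H:2
  CH2 → C:1 H:2
  CH2 → C:1 H:2
  CH2 → C:1 H:2
  CH3 → C:1 H:3
Element totals:
  C: 7
  H: 14
  O: 1
Molecular formula: C7H14O.
gcd of subscripts (7, 14, 1) = 1, so the empirical formula equals the molecular formula.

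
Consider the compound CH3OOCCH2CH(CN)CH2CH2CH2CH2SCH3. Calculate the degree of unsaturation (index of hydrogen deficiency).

3

Element totals:
  C: 10
  H: 17
  N: 1
  O: 2
  S: 1
Molecular formula: C10H17NO2S.
DoU = (2C + 2 + N − H − X) / 2 = (2·10 + 2 + 1 − 17 − 0) / 2 = 3.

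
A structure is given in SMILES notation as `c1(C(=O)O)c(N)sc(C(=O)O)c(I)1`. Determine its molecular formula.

C6H4INO4S

Atom tally by fragment:
  thiophene ring core → C:4 H:4 S:1
  (− 4 ring H displaced by substituents)
  + COOH → C:1 H:1 O:2
  + NH2 → N:1 H:2
  + COOH → C:1 H:1 O:2
  + I → I:1
Element totals:
  C: 6
  H: 4
  I: 1
  N: 1
  O: 4
  S: 1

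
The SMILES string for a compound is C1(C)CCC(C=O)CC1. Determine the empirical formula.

C8H14O

Atom tally by fragment:
  cyclohexane ring core → C:6 H:12
  (− 2 ring H displaced by substituents)
  + CH3 → C:1 H:3
  + CHO → C:1 H:1 O:1
Element totals:
  C: 8
  H: 14
  O: 1
Molecular formula: C8H14O.
gcd of subscripts (8, 14, 1) = 1, so the empirical formula equals the molecular formula.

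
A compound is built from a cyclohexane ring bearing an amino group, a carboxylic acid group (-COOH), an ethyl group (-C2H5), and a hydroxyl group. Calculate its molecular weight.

Atom tally by fragment:
  cyclohexane ring core → C:6 H:12
  (− 4 ring H displaced by substituents)
  + NH2 → N:1 H:2
  + COOH → C:1 H:1 O:2
  + C2H5 → C:2 H:5
  + OH → O:1 H:1
Element totals:
  C: 9
  H: 17
  N: 1
  O: 3
Molecular formula: C9H17NO3.
  M = 9(12.011) + 17(1.008) + 14.007 + 3(15.999)
    = 108.099 + 17.136 + 14.007 + 47.997 = 187.239

187.24 g/mol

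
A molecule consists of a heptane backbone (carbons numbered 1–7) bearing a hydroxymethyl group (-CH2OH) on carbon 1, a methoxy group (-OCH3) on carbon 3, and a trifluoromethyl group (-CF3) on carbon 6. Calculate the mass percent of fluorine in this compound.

24.97%

Atom tally by fragment:
  HOCH2CH2 → C:2 H:5 O:1
  CH2 → C:1 H:2
  CH(OCH3) → C:2 H:4 O:1
  CH2 → C:1 H:2
  CH2 → C:1 H:2
  CH(CF3) → C:2 H:1 F:3
  CH3 → C:1 H:3
Element totals:
  C: 10
  H: 19
  F: 3
  O: 2
Molecular formula: C10H19F3O2.
Molar mass = 228.254 g/mol.
Mass from F: 3 × 18.998 = 56.994 g/mol.
%F = 56.994 / 228.254 × 100 = 24.97%.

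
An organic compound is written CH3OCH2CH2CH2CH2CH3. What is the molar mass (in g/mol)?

Atom tally by fragment:
  CH3OCH2 → C:2 H:5 O:1
  CH2 → C:1 H:2
  CH2 → C:1 H:2
  CH2 → C:1 H:2
  CH3 → C:1 H:3
Element totals:
  C: 6
  H: 14
  O: 1
Molecular formula: C6H14O.
  M = 6(12.011) + 14(1.008) + 15.999
    = 72.066 + 14.112 + 15.999 = 102.177

102.18 g/mol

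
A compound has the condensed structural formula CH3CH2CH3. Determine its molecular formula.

Atom tally by fragment:
  CH3 → C:1 H:3
  CH2 → C:1 H:2
  CH3 → C:1 H:3
Element totals:
  C: 3
  H: 8

C3H8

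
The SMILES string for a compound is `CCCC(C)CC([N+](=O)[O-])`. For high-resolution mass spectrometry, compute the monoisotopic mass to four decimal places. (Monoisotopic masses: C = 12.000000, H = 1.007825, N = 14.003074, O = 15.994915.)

Atom tally by fragment:
  CH3 → C:1 H:3
  CH2 → C:1 H:2
  CH2 → C:1 H:2
  CH(CH3) → C:2 H:4
  CH2 → C:1 H:2
  CH2NO2 → C:1 H:2 N:1 O:2
Element totals:
  C: 7
  H: 15
  N: 1
  O: 2
Molecular formula: C7H15NO2.
  M = 7(12.0) + 15(1.007825) + 14.003074 + 2(15.994915)
    = 84.000000 + 15.117375 + 14.003074 + 31.989830 = 145.110279

145.1103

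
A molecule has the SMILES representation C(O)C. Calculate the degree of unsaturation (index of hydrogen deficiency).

0

Atom tally by fragment:
  HOCH2 → C:1 H:3 O:1
  CH3 → C:1 H:3
Element totals:
  C: 2
  H: 6
  O: 1
Molecular formula: C2H6O.
DoU = (2C + 2 + N − H − X) / 2 = (2·2 + 2 + 0 − 6 − 0) / 2 = 0.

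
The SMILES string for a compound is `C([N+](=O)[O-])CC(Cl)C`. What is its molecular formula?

Atom tally by fragment:
  O2NCH2 → C:1 H:2 N:1 O:2
  CH2 → C:1 H:2
  CH(Cl) → C:1 H:1 Cl:1
  CH3 → C:1 H:3
Element totals:
  C: 4
  H: 8
  Cl: 1
  N: 1
  O: 2

C4H8ClNO2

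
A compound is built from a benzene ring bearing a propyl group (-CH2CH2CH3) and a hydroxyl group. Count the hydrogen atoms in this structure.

Atom tally by fragment:
  benzene ring core → C:6 H:6
  (− 2 ring H displaced by substituents)
  + CH2CH2CH3 → C:3 H:7
  + OH → O:1 H:1
Element totals:
  C: 9
  H: 12
  O: 1

12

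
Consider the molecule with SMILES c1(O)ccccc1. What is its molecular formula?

C6H6O

Atom tally by fragment:
  benzene ring core → C:6 H:6
  (− 1 ring H displaced by substituents)
  + OH → O:1 H:1
Element totals:
  C: 6
  H: 6
  O: 1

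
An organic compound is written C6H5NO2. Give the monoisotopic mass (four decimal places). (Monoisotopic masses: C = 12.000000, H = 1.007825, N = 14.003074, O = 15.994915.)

123.0320

Atom tally by fragment:
  benzene ring core → C:6 H:6
  (− 1 ring H displaced by substituents)
  + NO2 → N:1 O:2
Element totals:
  C: 6
  H: 5
  N: 1
  O: 2
Molecular formula: C6H5NO2.
  M = 6(12.0) + 5(1.007825) + 14.003074 + 2(15.994915)
    = 72.000000 + 5.039125 + 14.003074 + 31.989830 = 123.032029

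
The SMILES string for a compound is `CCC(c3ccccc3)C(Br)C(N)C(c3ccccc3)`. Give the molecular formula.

Atom tally by fragment:
  CH3 → C:1 H:3
  CH2 → C:1 H:2
  CH(C6H5) → C:7 H:6
  CH(Br) → C:1 H:1 Br:1
  CH(NH2) → C:1 H:3 N:1
  CH2C6H5 → C:7 H:7
Element totals:
  C: 18
  H: 22
  Br: 1
  N: 1

C18H22BrN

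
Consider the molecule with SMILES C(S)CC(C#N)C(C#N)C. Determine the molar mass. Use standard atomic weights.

154.23 g/mol

Atom tally by fragment:
  HSCH2 → C:1 H:3 S:1
  CH2 → C:1 H:2
  CH(CN) → C:2 H:1 N:1
  CH(CN) → C:2 H:1 N:1
  CH3 → C:1 H:3
Element totals:
  C: 7
  H: 10
  N: 2
  S: 1
Molecular formula: C7H10N2S.
  M = 7(12.011) + 10(1.008) + 2(14.007) + 32.06
    = 84.077 + 10.080 + 28.014 + 32.060 = 154.231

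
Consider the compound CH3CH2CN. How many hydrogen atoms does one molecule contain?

5

Atom tally by fragment:
  CH3 → C:1 H:3
  CH2CN → C:2 H:2 N:1
Element totals:
  C: 3
  H: 5
  N: 1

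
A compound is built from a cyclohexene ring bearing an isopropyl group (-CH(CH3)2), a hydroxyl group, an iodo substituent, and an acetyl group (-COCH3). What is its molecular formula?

Atom tally by fragment:
  cyclohexene ring core → C:6 H:10
  (− 4 ring H displaced by substituents)
  + CH(CH3)2 → C:3 H:7
  + OH → O:1 H:1
  + I → I:1
  + COCH3 → C:2 H:3 O:1
Element totals:
  C: 11
  H: 17
  I: 1
  O: 2

C11H17IO2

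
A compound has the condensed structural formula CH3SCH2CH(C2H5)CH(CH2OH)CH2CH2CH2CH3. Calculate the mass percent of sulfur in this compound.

15.69%

Atom tally by fragment:
  CH3SCH2 → C:2 H:5 S:1
  CH(C2H5) → C:3 H:6
  CH(CH2OH) → C:2 H:4 O:1
  CH2 → C:1 H:2
  CH2 → C:1 H:2
  CH2 → C:1 H:2
  CH3 → C:1 H:3
Element totals:
  C: 11
  H: 24
  O: 1
  S: 1
Molecular formula: C11H24OS.
Molar mass = 204.372 g/mol.
Mass from S: 1 × 32.06 = 32.060 g/mol.
%S = 32.060 / 204.372 × 100 = 15.69%.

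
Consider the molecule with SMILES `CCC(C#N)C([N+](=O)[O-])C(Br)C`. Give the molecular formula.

Atom tally by fragment:
  CH3 → C:1 H:3
  CH2 → C:1 H:2
  CH(CN) → C:2 H:1 N:1
  CH(NO2) → C:1 H:1 N:1 O:2
  CH(Br) → C:1 H:1 Br:1
  CH3 → C:1 H:3
Element totals:
  C: 7
  H: 11
  Br: 1
  N: 2
  O: 2

C7H11BrN2O2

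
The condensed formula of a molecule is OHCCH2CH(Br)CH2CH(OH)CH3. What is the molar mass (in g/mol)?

Atom tally by fragment:
  OHCCH2 → C:2 H:3 O:1
  CH(Br) → C:1 H:1 Br:1
  CH2 → C:1 H:2
  CH(OH) → C:1 H:2 O:1
  CH3 → C:1 H:3
Element totals:
  C: 6
  H: 11
  Br: 1
  O: 2
Molecular formula: C6H11BrO2.
  M = 6(12.011) + 11(1.008) + 79.904 + 2(15.999)
    = 72.066 + 11.088 + 79.904 + 31.998 = 195.056

195.06 g/mol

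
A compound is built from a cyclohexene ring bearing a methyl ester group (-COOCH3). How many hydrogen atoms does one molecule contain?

12

Atom tally by fragment:
  cyclohexene ring core → C:6 H:10
  (− 1 ring H displaced by substituents)
  + COOCH3 → C:2 H:3 O:2
Element totals:
  C: 8
  H: 12
  O: 2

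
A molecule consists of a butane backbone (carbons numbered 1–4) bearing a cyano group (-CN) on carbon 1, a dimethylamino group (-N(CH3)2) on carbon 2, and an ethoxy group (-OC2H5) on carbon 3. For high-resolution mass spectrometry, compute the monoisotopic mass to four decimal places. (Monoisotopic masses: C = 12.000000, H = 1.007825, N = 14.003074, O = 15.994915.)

Atom tally by fragment:
  NCCH2 → C:2 H:2 N:1
  CH(N(CH3)2) → C:3 H:7 N:1
  CH(OC2H5) → C:3 H:6 O:1
  CH3 → C:1 H:3
Element totals:
  C: 9
  H: 18
  N: 2
  O: 1
Molecular formula: C9H18N2O.
  M = 9(12.0) + 18(1.007825) + 2(14.003074) + 15.994915
    = 108.000000 + 18.140850 + 28.006148 + 15.994915 = 170.141913

170.1419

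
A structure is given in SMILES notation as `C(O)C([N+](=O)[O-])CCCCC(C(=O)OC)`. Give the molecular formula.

C9H17NO5

Atom tally by fragment:
  HOCH2 → C:1 H:3 O:1
  CH(NO2) → C:1 H:1 N:1 O:2
  CH2 → C:1 H:2
  CH2 → C:1 H:2
  CH2 → C:1 H:2
  CH2 → C:1 H:2
  CH2COOCH3 → C:3 H:5 O:2
Element totals:
  C: 9
  H: 17
  N: 1
  O: 5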